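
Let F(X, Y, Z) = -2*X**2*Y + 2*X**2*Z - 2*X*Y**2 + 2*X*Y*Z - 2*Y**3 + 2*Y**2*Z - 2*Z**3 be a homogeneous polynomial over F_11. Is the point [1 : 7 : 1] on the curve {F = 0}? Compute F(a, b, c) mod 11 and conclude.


F(1,7,1) ≡ 7 (mod 11); P is NOT on the curve.

Evaluate F(1, 7, 1) term-by-term (mod 11).
  -2*X**2*Y ↦ -2·1·7·1 = -14
  2*X**2*Z ↦ 2·1·1·1 = 2
  -2*X*Y**2 ↦ -2·1·49·1 = -98
  2*X*Y*Z ↦ 2·1·7·1 = 14
  -2*Y**3 ↦ -2·1·343·1 = -686
  2*Y**2*Z ↦ 2·1·49·1 = 98
  -2*Z**3 ↦ -2·1·1·1 = -2
Sum: F(1, 7, 1) = (-14) + (2) + (-98) + (14) + (-686) + (98) + (-2) = -686.
Reducing mod 11: -686 ≡ 7 (mod 11).
Since F(a, b, c) ≡ 7 ≠ 0 (mod 11), P does NOT lie on the curve.


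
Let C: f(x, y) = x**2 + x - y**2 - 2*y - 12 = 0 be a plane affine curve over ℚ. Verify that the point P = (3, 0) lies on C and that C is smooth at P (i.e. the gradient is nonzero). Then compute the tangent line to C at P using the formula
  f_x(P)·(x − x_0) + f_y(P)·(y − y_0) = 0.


Tangent line at P: 7*x - 2*y - 21 = 0.

Step 1: f(3, 0) = 0, so P lies on C.
Step 2: partial derivatives
  f_x(x, y) = 2*x + 1, f_y(x, y) = -2*y - 2.
  f_x(P) = 7, f_y(P) = -2 (gradient nonzero, so P is smooth).
Step 3: tangent line at P: 7·(x − 3) + -2·(y − 0) = 0.
Expanding: 7*x - 2*y - 21 = 0.


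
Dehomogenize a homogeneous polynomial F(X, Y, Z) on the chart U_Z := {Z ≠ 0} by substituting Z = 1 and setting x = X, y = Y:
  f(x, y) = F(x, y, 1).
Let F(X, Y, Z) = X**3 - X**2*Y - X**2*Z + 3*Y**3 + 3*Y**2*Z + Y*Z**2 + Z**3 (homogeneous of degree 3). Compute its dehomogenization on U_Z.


f(x, y) = x**3 - x**2*y - x**2 + 3*y**3 + 3*y**2 + y + 1

On U_Z we set Z = 1. Each monomial c·X^i·Y^j·Z^k in F becomes c·x^i·y^j·1^k = c·x^i·y^j.
Substituting Z = 1: F(X, Y, 1) = x**3 - x**2*y - x**2 + 3*y**3 + 3*y**2 + y + 1.
Note: deg(f) ≤ deg(F) = 3; strict inequality happens when F is divisible by Z (lost terms).


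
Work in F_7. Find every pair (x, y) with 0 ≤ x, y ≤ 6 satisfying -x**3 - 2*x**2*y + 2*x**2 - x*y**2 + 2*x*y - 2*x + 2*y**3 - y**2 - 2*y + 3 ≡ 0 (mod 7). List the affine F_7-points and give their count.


Affine F_7-points: {(0, 3), (1, 1), (1, 6), (2, 6), (3, 1), (4, 5), (6, 4)}; count = 7.

For each of the 49 pairs (x, y) ∈ F_7², evaluate f(x, y) mod 7. Record the zeros.
  x = 0: [0↦3, 1↦2, 2↦4, 3↦0, 4↦2, 5↦1, 6↦2]  zeros at y ∈ {3}
  x = 1: [0↦2, 1↦0, 2↦6, 3↦4, 4↦6, 5↦3, 6↦0]  zeros at y ∈ {1, 6}
  x = 2: [0↦6, 1↦6, 2↦5, 3↦1, 4↦6, 5↦4, 6↦0]  zeros at y ∈ {6}
  x = 3: [0↦2, 1↦0, 2↦2, 3↦6, 4↦3, 5↦5, 6↦3]  zeros at y ∈ {1}
  x = 4: [0↦5, 1↦4, 2↦5, 3↦6, 4↦5, 5↦0, 6↦3]  zeros at y ∈ {5}
  x = 5: [0↦2, 1↦5, 2↦1, 3↦2, 4↦6, 5↦4, 6↦1]  zeros at y ∈ ∅
  x = 6: [0↦1, 1↦4, 2↦5, 3↦2, 4↦0, 5↦4, 6↦5]  zeros at y ∈ {4}
Collecting zeros: affine points = {(0, 3), (1, 1), (1, 6), (2, 6), (3, 1), (4, 5), (6, 4)}.
Total count |C(F_7)_aff| = 7.


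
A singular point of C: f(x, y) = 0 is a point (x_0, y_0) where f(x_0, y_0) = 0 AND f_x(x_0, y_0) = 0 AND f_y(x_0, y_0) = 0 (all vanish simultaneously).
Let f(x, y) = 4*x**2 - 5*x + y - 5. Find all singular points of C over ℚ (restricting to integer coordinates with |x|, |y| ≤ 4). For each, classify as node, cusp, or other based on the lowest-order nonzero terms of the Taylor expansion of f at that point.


No singular points in the scanned grid; C is smooth there.

Compute partial derivatives:
  f_x = 8*x - 5.
  f_y = 1.
f_y = 1 is a nonzero constant, so f_y never vanishes: no point (x, y) can satisfy f = f_x = f_y = 0. In particular no (x, y) ∈ {−4, ..., 4}² is singular; the curve is smooth.


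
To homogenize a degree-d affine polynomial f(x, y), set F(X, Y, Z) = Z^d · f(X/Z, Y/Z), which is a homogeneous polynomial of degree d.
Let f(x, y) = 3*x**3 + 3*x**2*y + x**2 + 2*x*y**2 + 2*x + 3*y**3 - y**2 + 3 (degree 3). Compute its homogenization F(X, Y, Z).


F(X, Y, Z) = 3*X**3 + 3*X**2*Y + X**2*Z + 2*X*Y**2 + 2*X*Z**2 + 3*Y**3 - Y**2*Z + 3*Z**3

deg(f) = 3.
Substitute x = X/Z, y = Y/Z into f, then multiply by Z^3.
  monomial 3·x^3·y^0 ↦ 3·X^3·Y^0·Z^0.
  monomial 3·x^2·y^1 ↦ 3·X^2·Y^1·Z^0.
  monomial 1·x^2·y^0 ↦ 1·X^2·Y^0·Z^1.
  monomial 2·x^1·y^2 ↦ 2·X^1·Y^2·Z^0.
  monomial 2·x^1·y^0 ↦ 2·X^1·Y^0·Z^2.
  monomial 3·x^0·y^3 ↦ 3·X^0·Y^3·Z^0.
  monomial -1·x^0·y^2 ↦ -1·X^0·Y^2·Z^1.
  monomial 3·x^0·y^0 ↦ 3·X^0·Y^0·Z^3.
Collecting: F(X, Y, Z) = 3*X**3 + 3*X**2*Y + X**2*Z + 2*X*Y**2 + 2*X*Z**2 + 3*Y**3 - Y**2*Z + 3*Z**3.


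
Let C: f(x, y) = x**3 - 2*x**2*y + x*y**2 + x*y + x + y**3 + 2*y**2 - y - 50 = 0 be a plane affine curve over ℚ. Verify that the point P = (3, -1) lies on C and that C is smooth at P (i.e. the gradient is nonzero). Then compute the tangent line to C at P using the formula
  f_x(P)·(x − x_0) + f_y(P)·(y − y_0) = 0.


Tangent line at P: 40*x - 23*y - 143 = 0.

Step 1: f(3, -1) = 0, so P lies on C.
Step 2: partial derivatives
  f_x(x, y) = 3*x**2 - 4*x*y + y**2 + y + 1, f_y(x, y) = -2*x**2 + 2*x*y + x + 3*y**2 + 4*y - 1.
  f_x(P) = 40, f_y(P) = -23 (gradient nonzero, so P is smooth).
Step 3: tangent line at P: 40·(x − 3) + -23·(y − -1) = 0.
Expanding: 40*x - 23*y - 143 = 0.


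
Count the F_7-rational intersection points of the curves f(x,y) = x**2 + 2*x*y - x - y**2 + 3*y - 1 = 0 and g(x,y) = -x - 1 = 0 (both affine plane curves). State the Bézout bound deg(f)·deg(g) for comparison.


Common zeros: ∅; count = 0; Bézout bound = 2.

deg(f) = 2, deg(g) = 1, so Bézout bound = 2.
Scan x ∈ F_7. For each x, list the y ∈ F_7 with f(x, y) ≡ 0 and those with g(x, y) ≡ 0 (mod 7); the common zeros in that column are the intersection.
  x = 0: f ≡ 0 at y ∈ ∅; g ≡ 0 at y ∈ ∅; common: ∅.
  x = 1: f ≡ 0 at y ∈ {6}; g ≡ 0 at y ∈ ∅; common: ∅.
  x = 2: f ≡ 0 at y ∈ {1, 6}; g ≡ 0 at y ∈ ∅; common: ∅.
  x = 3: f ≡ 0 at y ∈ ∅; g ≡ 0 at y ∈ ∅; common: ∅.
  x = 4: f ≡ 0 at y ∈ {1, 3}; g ≡ 0 at y ∈ ∅; common: ∅.
  x = 5: f ≡ 0 at y ∈ {3}; g ≡ 0 at y ∈ ∅; common: ∅.
  x = 6: f ≡ 0 at y ∈ ∅; g ≡ 0 at y ∈ {0, 1, 2, 3, 4, 5, 6}; common: ∅.
Collecting: common zeros = ∅, so the count is 0.
Comparison with the Bézout bound: 0 ≤ 2 = deg(f)·deg(g), as expected for curves with no common component (the affine F_7-count falls short of the bound because intersections may lie at infinity, over extension fields, or carry multiplicity).


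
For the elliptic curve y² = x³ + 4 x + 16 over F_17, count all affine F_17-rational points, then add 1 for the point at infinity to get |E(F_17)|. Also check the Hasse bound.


Affine points = {(0, 4), (0, 13), (1, 2), (1, 15), (2, 7), (2, 10), (3, 2), (3, 15), (5, 5), (5, 12), (6, 1), (6, 16), (7, 8), (7, 9), (8, 4), (8, 13), (9, 4), (9, 13), (10, 6), (10, 11), (13, 2), (13, 15), (15, 0)}; affine count = 23; |E(F_17)| = 24.

Discriminant check: Δ ∝ 4a³ + 27b² = 4·4³ + 27·16² = 4·64 + 27·256 ≡ 11 (mod 17). Nonzero ⇒ E is nonsingular.
For each x ∈ F_17, compute rhs = x³ + 4·x + 16 mod 17, then count y ∈ F_17 with y² ≡ rhs.
  x = 0: rhs = 16, matching y values: 4, 13 (2 points).
  x = 1: rhs = 4, matching y values: 2, 15 (2 points).
  x = 2: rhs = 15, matching y values: 7, 10 (2 points).
  x = 3: rhs = 4, matching y values: 2, 15 (2 points).
  x = 4: rhs = 11, matching y values: none (0 points).
  x = 5: rhs = 8, matching y values: 5, 12 (2 points).
  x = 6: rhs = 1, matching y values: 1, 16 (2 points).
  x = 7: rhs = 13, matching y values: 8, 9 (2 points).
  x = 8: rhs = 16, matching y values: 4, 13 (2 points).
  x = 9: rhs = 16, matching y values: 4, 13 (2 points).
  x = 10: rhs = 2, matching y values: 6, 11 (2 points).
  x = 11: rhs = 14, matching y values: none (0 points).
  x = 12: rhs = 7, matching y values: none (0 points).
  x = 13: rhs = 4, matching y values: 2, 15 (2 points).
  x = 14: rhs = 11, matching y values: none (0 points).
  x = 15: rhs = 0, matching y values: 0 (1 points).
  x = 16: rhs = 11, matching y values: none (0 points).
Total affine count: 23.
Full point count |E(F_17)| = 23 + 1 = 24.
Hasse bound: |24 − (17+1)| = |6| = 6 ≤ 2√17 ≈ 8.2462 ✓.


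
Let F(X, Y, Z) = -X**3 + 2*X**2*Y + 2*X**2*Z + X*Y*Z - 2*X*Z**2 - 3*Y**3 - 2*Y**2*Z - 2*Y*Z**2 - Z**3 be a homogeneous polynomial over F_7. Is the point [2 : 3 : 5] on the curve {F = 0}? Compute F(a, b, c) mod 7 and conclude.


F(2,3,5) ≡ 2 (mod 7); P is NOT on the curve.

Evaluate F(2, 3, 5) term-by-term (mod 7).
  -X**3 ↦ -1·8·1·1 = -8
  2*X**2*Y ↦ 2·4·3·1 = 24
  2*X**2*Z ↦ 2·4·1·5 = 40
  X*Y*Z ↦ 1·2·3·5 = 30
  -2*X*Z**2 ↦ -2·2·1·25 = -100
  -3*Y**3 ↦ -3·1·27·1 = -81
  -2*Y**2*Z ↦ -2·1·9·5 = -90
  -2*Y*Z**2 ↦ -2·1·3·25 = -150
  -Z**3 ↦ -1·1·1·125 = -125
Sum: F(2, 3, 5) = (-8) + (24) + (40) + (30) + (-100) + (-81) + (-90) + (-150) + (-125) = -460.
Reducing mod 7: -460 ≡ 2 (mod 7).
Since F(a, b, c) ≡ 2 ≠ 0 (mod 7), P does NOT lie on the curve.


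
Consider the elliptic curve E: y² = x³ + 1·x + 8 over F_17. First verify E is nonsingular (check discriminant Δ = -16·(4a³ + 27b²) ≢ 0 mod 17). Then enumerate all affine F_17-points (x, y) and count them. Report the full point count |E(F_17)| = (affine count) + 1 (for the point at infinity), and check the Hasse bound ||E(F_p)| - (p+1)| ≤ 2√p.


Affine points = {(0, 5), (0, 12), (2, 1), (2, 16), (3, 2), (3, 15), (4, 5), (4, 12), (5, 6), (5, 11), (6, 3), (6, 14), (7, 1), (7, 16), (8, 1), (8, 16), (9, 7), (9, 10), (10, 7), (10, 10), (13, 5), (13, 12), (15, 7), (15, 10)}; affine count = 24; |E(F_17)| = 25.

Discriminant check: Δ ∝ 4a³ + 27b² = 4·1³ + 27·8² = 4·1 + 27·64 ≡ 15 (mod 17). Nonzero ⇒ E is nonsingular.
For each x ∈ F_17, compute rhs = x³ + 1·x + 8 mod 17, then count y ∈ F_17 with y² ≡ rhs.
  x = 0: rhs = 8, matching y values: 5, 12 (2 points).
  x = 1: rhs = 10, matching y values: none (0 points).
  x = 2: rhs = 1, matching y values: 1, 16 (2 points).
  x = 3: rhs = 4, matching y values: 2, 15 (2 points).
  x = 4: rhs = 8, matching y values: 5, 12 (2 points).
  x = 5: rhs = 2, matching y values: 6, 11 (2 points).
  x = 6: rhs = 9, matching y values: 3, 14 (2 points).
  x = 7: rhs = 1, matching y values: 1, 16 (2 points).
  x = 8: rhs = 1, matching y values: 1, 16 (2 points).
  x = 9: rhs = 15, matching y values: 7, 10 (2 points).
  x = 10: rhs = 15, matching y values: 7, 10 (2 points).
  x = 11: rhs = 7, matching y values: none (0 points).
  x = 12: rhs = 14, matching y values: none (0 points).
  x = 13: rhs = 8, matching y values: 5, 12 (2 points).
  x = 14: rhs = 12, matching y values: none (0 points).
  x = 15: rhs = 15, matching y values: 7, 10 (2 points).
  x = 16: rhs = 6, matching y values: none (0 points).
Total affine count: 24.
Full point count |E(F_17)| = 24 + 1 = 25.
Hasse bound: |25 − (17+1)| = |7| = 7 ≤ 2√17 ≈ 8.2462 ✓.


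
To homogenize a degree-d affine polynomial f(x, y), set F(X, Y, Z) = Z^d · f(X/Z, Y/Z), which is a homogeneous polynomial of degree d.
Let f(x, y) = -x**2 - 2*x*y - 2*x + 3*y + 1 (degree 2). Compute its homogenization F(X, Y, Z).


F(X, Y, Z) = -X**2 - 2*X*Y - 2*X*Z + 3*Y*Z + Z**2

deg(f) = 2.
Substitute x = X/Z, y = Y/Z into f, then multiply by Z^2.
  monomial -1·x^2·y^0 ↦ -1·X^2·Y^0·Z^0.
  monomial -2·x^1·y^1 ↦ -2·X^1·Y^1·Z^0.
  monomial -2·x^1·y^0 ↦ -2·X^1·Y^0·Z^1.
  monomial 3·x^0·y^1 ↦ 3·X^0·Y^1·Z^1.
  monomial 1·x^0·y^0 ↦ 1·X^0·Y^0·Z^2.
Collecting: F(X, Y, Z) = -X**2 - 2*X*Y - 2*X*Z + 3*Y*Z + Z**2.


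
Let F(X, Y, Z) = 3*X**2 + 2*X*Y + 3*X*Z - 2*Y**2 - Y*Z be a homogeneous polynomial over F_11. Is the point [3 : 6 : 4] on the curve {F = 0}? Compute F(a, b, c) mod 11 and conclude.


F(3,6,4) ≡ 3 (mod 11); P is NOT on the curve.

Evaluate F(3, 6, 4) term-by-term (mod 11).
  3*X**2 ↦ 3·9·1·1 = 27
  2*X*Y ↦ 2·3·6·1 = 36
  3*X*Z ↦ 3·3·1·4 = 36
  -2*Y**2 ↦ -2·1·36·1 = -72
  -Y*Z ↦ -1·1·6·4 = -24
Sum: F(3, 6, 4) = (27) + (36) + (36) + (-72) + (-24) = 3.
Reducing mod 11: 3 ≡ 3 (mod 11).
Since F(a, b, c) ≡ 3 ≠ 0 (mod 11), P does NOT lie on the curve.


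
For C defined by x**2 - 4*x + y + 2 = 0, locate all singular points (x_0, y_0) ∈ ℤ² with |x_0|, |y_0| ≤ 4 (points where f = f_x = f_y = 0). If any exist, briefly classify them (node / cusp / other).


No singular points in the scanned grid; C is smooth there.

Compute partial derivatives:
  f_x = 2*x - 4.
  f_y = 1.
f_y = 1 is a nonzero constant, so f_y never vanishes: no point (x, y) can satisfy f = f_x = f_y = 0. In particular no (x, y) ∈ {−4, ..., 4}² is singular; the curve is smooth.


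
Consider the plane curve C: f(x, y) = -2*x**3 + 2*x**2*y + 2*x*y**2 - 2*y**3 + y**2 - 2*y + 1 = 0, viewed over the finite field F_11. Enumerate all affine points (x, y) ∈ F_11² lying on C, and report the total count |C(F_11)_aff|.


Affine F_11-points: {(0, 6), (1, 1), (1, 5), (2, 5), (2, 6), (2, 8), (4, 6), (8, 0), (10, 1)}; count = 9.

For each of the 121 pairs (x, y) ∈ F_11², evaluate f(x, y) mod 11. Record the zeros.
  x = 0: [0↦1, 1↦9, 2↦7, 3↦5, 4↦2, 5↦8, 6↦0, 7↦10, 8↦4, 9↦3, 10↦6]  zeros at y ∈ {6}
  x = 1: [0↦10, 1↦0, 2↦6, 3↦5, 4↦7, 5↦0, 6↦5, 7↦10, 8↦3, 9↦5, 10↦4]  zeros at y ∈ {1, 5}
  x = 2: [0↦7, 1↦5, 2↦1, 3↦5, 4↦5, 5↦0, 6↦0, 7↦4, 8↦0, 9↦9, 10↦8]  zeros at y ∈ {5, 6, 8}
  x = 3: [0↦2, 1↦1, 2↦2, 3↦4, 4↦6, 5↦7, 6↦6, 7↦2, 8↦5, 9↦3, 10↦6]  zeros at y ∈ ∅
  x = 4: [0↦5, 1↦9, 2↦8, 3↦1, 4↦9, 5↦9, 6↦0, 7↦3, 8↦6, 9↦8, 10↦8]  zeros at y ∈ {6}
  x = 5: [0↦4, 1↦6, 2↦7, 3↦6, 4↦2, 5↦5, 6↦3, 7↦6, 8↦2, 9↦1, 10↦2]  zeros at y ∈ ∅
  x = 6: [0↦9, 1↦2, 2↦9, 3↦7, 4↦6, 5↦5, 6↦3, 7↦10, 8↦3, 9↦3, 10↦9]  zeros at y ∈ ∅
  x = 7: [0↦8, 1↦7, 2↦2, 3↦3, 4↦9, 5↦8, 6↦10, 7↦3, 8↦8, 9↦2, 10↦6]  zeros at y ∈ ∅
  x = 8: [0↦0, 1↦9, 2↦7, 3↦4, 4↦10, 5↦2, 6↦1, 7↦6, 8↦5, 9↦8, 10↦3]  zeros at y ∈ {0}
  x = 9: [0↦6, 1↦7, 2↦1, 3↦9, 4↦8, 5↦8, 6↦8, 7↦7, 8↦4, 9↦9, 10↦10]  zeros at y ∈ ∅
  x = 10: [0↦3, 1↦0, 2↦5, 3↦6, 4↦2, 5↦3, 6↦8, 7↦5, 8↦4, 9↦4, 10↦4]  zeros at y ∈ {1}
Collecting zeros: affine points = {(0, 6), (1, 1), (1, 5), (2, 5), (2, 6), (2, 8), (4, 6), (8, 0), (10, 1)}.
Total count |C(F_11)_aff| = 9.


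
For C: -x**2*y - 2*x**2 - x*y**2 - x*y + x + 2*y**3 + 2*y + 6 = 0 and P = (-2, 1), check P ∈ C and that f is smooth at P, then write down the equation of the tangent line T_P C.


Tangent line at P: 11*x + 10*y + 12 = 0.

Step 1: f(-2, 1) = 0, so P lies on C.
Step 2: partial derivatives
  f_x(x, y) = -2*x*y - 4*x - y**2 - y + 1, f_y(x, y) = -x**2 - 2*x*y - x + 6*y**2 + 2.
  f_x(P) = 11, f_y(P) = 10 (gradient nonzero, so P is smooth).
Step 3: tangent line at P: 11·(x − -2) + 10·(y − 1) = 0.
Expanding: 11*x + 10*y + 12 = 0.


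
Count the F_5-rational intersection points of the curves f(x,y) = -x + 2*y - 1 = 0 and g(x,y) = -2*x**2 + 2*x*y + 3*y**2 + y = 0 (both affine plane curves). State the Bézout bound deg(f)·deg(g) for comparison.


Common zeros: {(0, 3), (2, 4)}; count = 2; Bézout bound = 2.

deg(f) = 1, deg(g) = 2, so Bézout bound = 2.
Scan x ∈ F_5. For each x, list the y ∈ F_5 with f(x, y) ≡ 0 and those with g(x, y) ≡ 0 (mod 5); the common zeros in that column are the intersection.
  x = 0: f ≡ 0 at y ∈ {3}; g ≡ 0 at y ∈ {0, 3}; common: {3}.
  x = 1: f ≡ 0 at y ∈ {1}; g ≡ 0 at y ∈ ∅; common: ∅.
  x = 2: f ≡ 0 at y ∈ {4}; g ≡ 0 at y ∈ {1, 4}; common: {4}.
  x = 3: f ≡ 0 at y ∈ {2}; g ≡ 0 at y ∈ {3}; common: ∅.
  x = 4: f ≡ 0 at y ∈ {0}; g ≡ 0 at y ∈ {1}; common: ∅.
Collecting: common zeros = {(0, 3), (2, 4)}, so the count is 2.
Comparison with the Bézout bound: 2 ≤ 2 = deg(f)·deg(g), as expected for curves with no common component (the bound is attained).


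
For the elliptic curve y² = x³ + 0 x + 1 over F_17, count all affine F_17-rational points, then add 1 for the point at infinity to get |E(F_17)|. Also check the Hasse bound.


Affine points = {(0, 1), (0, 16), (1, 6), (1, 11), (2, 3), (2, 14), (6, 8), (6, 9), (7, 2), (7, 15), (9, 4), (9, 13), (10, 7), (10, 10), (14, 5), (14, 12), (16, 0)}; affine count = 17; |E(F_17)| = 18.

Discriminant check: Δ ∝ 4a³ + 27b² = 4·0³ + 27·1² = 4·0 + 27·1 ≡ 10 (mod 17). Nonzero ⇒ E is nonsingular.
For each x ∈ F_17, compute rhs = x³ + 0·x + 1 mod 17, then count y ∈ F_17 with y² ≡ rhs.
  x = 0: rhs = 1, matching y values: 1, 16 (2 points).
  x = 1: rhs = 2, matching y values: 6, 11 (2 points).
  x = 2: rhs = 9, matching y values: 3, 14 (2 points).
  x = 3: rhs = 11, matching y values: none (0 points).
  x = 4: rhs = 14, matching y values: none (0 points).
  x = 5: rhs = 7, matching y values: none (0 points).
  x = 6: rhs = 13, matching y values: 8, 9 (2 points).
  x = 7: rhs = 4, matching y values: 2, 15 (2 points).
  x = 8: rhs = 3, matching y values: none (0 points).
  x = 9: rhs = 16, matching y values: 4, 13 (2 points).
  x = 10: rhs = 15, matching y values: 7, 10 (2 points).
  x = 11: rhs = 6, matching y values: none (0 points).
  x = 12: rhs = 12, matching y values: none (0 points).
  x = 13: rhs = 5, matching y values: none (0 points).
  x = 14: rhs = 8, matching y values: 5, 12 (2 points).
  x = 15: rhs = 10, matching y values: none (0 points).
  x = 16: rhs = 0, matching y values: 0 (1 points).
Total affine count: 17.
Full point count |E(F_17)| = 17 + 1 = 18.
Hasse bound: |18 − (17+1)| = |0| = 0 ≤ 2√17 ≈ 8.2462 ✓.


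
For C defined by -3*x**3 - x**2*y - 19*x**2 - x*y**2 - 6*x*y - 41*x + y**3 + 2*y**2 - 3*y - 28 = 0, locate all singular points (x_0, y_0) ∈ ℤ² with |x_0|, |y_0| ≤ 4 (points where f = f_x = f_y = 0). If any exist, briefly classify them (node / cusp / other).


Singular points: {(-2, -1)}; classification: cusp.

Compute partial derivatives:
  f_x = -9*x**2 - 2*x*y - 38*x - y**2 - 6*y - 41.
  f_y = -x**2 - 2*x*y - 6*x + 3*y**2 + 4*y - 3.
Scan x_0 ∈ {−4, ..., 4}. For each x_0, f_y(x_0, y) is a polynomial in y; find its integer roots y ∈ {−4, ..., 4}, then test f_x and f at those candidates.
  x = -4: f_y(-4, y) = 3*y**2 + 12*y + 5; no integer root y with |y| ≤ 4.
  x = -3: f_y(-3, y) = 3*y**2 + 10*y + 6; no integer root y with |y| ≤ 4.
  x = -2: f_y(-2, y) = 3*y**2 + 8*y + 5; vanishes at y ∈ {-1}. (-2, -1): f_x = 0, f = 0 — SINGULAR.
  x = -1: f_y(-1, y) = 3*y**2 + 6*y + 2; no integer root y with |y| ≤ 4.
  x = 0: f_y(0, y) = 3*y**2 + 4*y - 3; no integer root y with |y| ≤ 4.
  x = 1: f_y(1, y) = 3*y**2 + 2*y - 10; no integer root y with |y| ≤ 4.
  x = 2: f_y(2, y) = 3*y**2 - 19; no integer root y with |y| ≤ 4.
  x = 3: f_y(3, y) = 3*y**2 - 2*y - 30; no integer root y with |y| ≤ 4.
  x = 4: f_y(4, y) = 3*y**2 - 4*y - 43; no integer root y with |y| ≤ 4.
Only singular point on the grid: (-2, -1).
Classify: substitute x = -2 + u, y = -1 + v and expand: f = -3*u**3 - u**2*v - u*v**2 + v**3 + v**2.
No constant or linear terms (consistent with a singular point). Quadratic part: v**2. Cubic part: -3*u**3 - u**2*v - u*v**2 + v**3.
The quadratic part v**2 is a perfect square, so there is a single (double) tangent line v = 0, i.e. y = -1. Restricting the cubic part to that line (v = 0) leaves -3*u**3 ≠ 0, so f is not divisible by v and the branch is v² ≈ 3*u**3 to lowest order — this is a cusp.
Classification: cusp.


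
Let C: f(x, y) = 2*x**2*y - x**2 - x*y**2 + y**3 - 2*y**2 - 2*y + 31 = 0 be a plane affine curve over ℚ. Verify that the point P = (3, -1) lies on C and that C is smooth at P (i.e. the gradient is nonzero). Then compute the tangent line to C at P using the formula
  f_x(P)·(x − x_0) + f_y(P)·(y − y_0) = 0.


Tangent line at P: -19*x + 29*y + 86 = 0.

Step 1: f(3, -1) = 0, so P lies on C.
Step 2: partial derivatives
  f_x(x, y) = 4*x*y - 2*x - y**2, f_y(x, y) = 2*x**2 - 2*x*y + 3*y**2 - 4*y - 2.
  f_x(P) = -19, f_y(P) = 29 (gradient nonzero, so P is smooth).
Step 3: tangent line at P: -19·(x − 3) + 29·(y − -1) = 0.
Expanding: -19*x + 29*y + 86 = 0.


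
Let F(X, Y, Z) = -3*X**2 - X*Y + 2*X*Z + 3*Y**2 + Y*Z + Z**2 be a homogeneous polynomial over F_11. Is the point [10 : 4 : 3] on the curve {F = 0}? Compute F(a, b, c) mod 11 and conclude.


F(10,4,3) ≡ 9 (mod 11); P is NOT on the curve.

Evaluate F(10, 4, 3) term-by-term (mod 11).
  -3*X**2 ↦ -3·100·1·1 = -300
  -X*Y ↦ -1·10·4·1 = -40
  2*X*Z ↦ 2·10·1·3 = 60
  3*Y**2 ↦ 3·1·16·1 = 48
  Y*Z ↦ 1·1·4·3 = 12
  Z**2 ↦ 1·1·1·9 = 9
Sum: F(10, 4, 3) = (-300) + (-40) + (60) + (48) + (12) + (9) = -211.
Reducing mod 11: -211 ≡ 9 (mod 11).
Since F(a, b, c) ≡ 9 ≠ 0 (mod 11), P does NOT lie on the curve.


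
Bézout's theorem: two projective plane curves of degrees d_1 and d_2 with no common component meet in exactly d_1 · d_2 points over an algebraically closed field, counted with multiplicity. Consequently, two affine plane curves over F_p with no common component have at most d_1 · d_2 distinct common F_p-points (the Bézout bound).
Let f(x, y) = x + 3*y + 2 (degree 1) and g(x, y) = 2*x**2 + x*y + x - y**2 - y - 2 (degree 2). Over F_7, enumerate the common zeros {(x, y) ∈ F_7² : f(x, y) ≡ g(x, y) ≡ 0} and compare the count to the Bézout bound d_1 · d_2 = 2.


Common zeros: {(1, 6)}; count = 1; Bézout bound = 2.

deg(f) = 1, deg(g) = 2, so Bézout bound = 2.
Scan x ∈ F_7. For each x, list the y ∈ F_7 with f(x, y) ≡ 0 and those with g(x, y) ≡ 0 (mod 7); the common zeros in that column are the intersection.
  x = 0: f ≡ 0 at y ∈ {4}; g ≡ 0 at y ∈ {3}; common: ∅.
  x = 1: f ≡ 0 at y ∈ {6}; g ≡ 0 at y ∈ {1, 6}; common: {6}.
  x = 2: f ≡ 0 at y ∈ {1}; g ≡ 0 at y ∈ ∅; common: ∅.
  x = 3: f ≡ 0 at y ∈ {3}; g ≡ 0 at y ∈ ∅; common: ∅.
  x = 4: f ≡ 0 at y ∈ {5}; g ≡ 0 at y ∈ ∅; common: ∅.
  x = 5: f ≡ 0 at y ∈ {0}; g ≡ 0 at y ∈ {1, 3}; common: ∅.
  x = 6: f ≡ 0 at y ∈ {2}; g ≡ 0 at y ∈ {6}; common: ∅.
Collecting: common zeros = {(1, 6)}, so the count is 1.
Comparison with the Bézout bound: 1 ≤ 2 = deg(f)·deg(g), as expected for curves with no common component (the affine F_7-count falls short of the bound because intersections may lie at infinity, over extension fields, or carry multiplicity).


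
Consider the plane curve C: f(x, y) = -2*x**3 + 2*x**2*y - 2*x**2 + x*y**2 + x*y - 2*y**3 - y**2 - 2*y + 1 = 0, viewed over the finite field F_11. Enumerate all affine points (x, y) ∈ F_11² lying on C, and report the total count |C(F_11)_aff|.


Affine F_11-points: {(0, 7), (1, 6), (1, 7), (1, 9), (2, 3), (3, 5), (5, 7), (6, 10), (8, 1), (8, 9), (8, 10), (9, 2), (10, 9)}; count = 13.

For each of the 121 pairs (x, y) ∈ F_11², evaluate f(x, y) mod 11. Record the zeros.
  x = 0: [0↦1, 1↦7, 2↦10, 3↦9, 4↦3, 5↦2, 6↦5, 7↦0, 8↦8, 9↦6, 10↦4]  zeros at y ∈ {7}
  x = 1: [0↦8, 1↦7, 2↦5, 3↦1, 4↦5, 5↦5, 6↦0, 7↦0, 8↦4, 9↦0, 10↦9]  zeros at y ∈ {6, 7, 9}
  x = 2: [0↦10, 1↦6, 2↦3, 3↦0, 4↦7, 5↦1, 6↦3, 7↦1, 8↦5, 9↦3, 10↦5]  zeros at y ∈ {3}
  x = 3: [0↦6, 1↦3, 2↦3, 3↦5, 4↦8, 5↦0, 6↦2, 7↦2, 8↦10, 9↦3, 10↦2]  zeros at y ∈ {5}
  x = 4: [0↦6, 1↦8, 2↦4, 3↦4, 4↦7, 5↦1, 6↦7, 7↦2, 8↦7, 9↦10, 10↦10]  zeros at y ∈ ∅
  x = 5: [0↦9, 1↦9, 2↦5, 3↦7, 4↦3, 5↦3, 6↦6, 7↦0, 8↦6, 9↦1, 10↦6]  zeros at y ∈ {7}
  x = 6: [0↦3, 1↦5, 2↦5, 3↦2, 4↦6, 5↦5, 6↦9, 7↦6, 8↦6, 9↦8, 10↦0]  zeros at y ∈ {10}
  x = 7: [0↦9, 1↦6, 2↦3, 3↦10, 4↦4, 5↦6, 6↦4, 7↦8, 8↦6, 9↦8, 10↦2]  zeros at y ∈ ∅
  x = 8: [0↦4, 1↦0, 2↦9, 3↦8, 4↦7, 5↦5, 6↦1, 7↦5, 8↦5, 9↦0, 10↦0]  zeros at y ∈ {1, 9, 10}
  x = 9: [0↦9, 1↦8, 2↦0, 3↦6, 4↦3, 5↦1, 6↦10, 7↦7, 8↦2, 9↦5, 10↦4]  zeros at y ∈ {2}
  x = 10: [0↦1, 1↦7, 2↦8, 3↦3, 4↦2, 5↦4, 6↦8, 7↦2, 8↦7, 9↦0, 10↦2]  zeros at y ∈ {9}
Collecting zeros: affine points = {(0, 7), (1, 6), (1, 7), (1, 9), (2, 3), (3, 5), (5, 7), (6, 10), (8, 1), (8, 9), (8, 10), (9, 2), (10, 9)}.
Total count |C(F_11)_aff| = 13.


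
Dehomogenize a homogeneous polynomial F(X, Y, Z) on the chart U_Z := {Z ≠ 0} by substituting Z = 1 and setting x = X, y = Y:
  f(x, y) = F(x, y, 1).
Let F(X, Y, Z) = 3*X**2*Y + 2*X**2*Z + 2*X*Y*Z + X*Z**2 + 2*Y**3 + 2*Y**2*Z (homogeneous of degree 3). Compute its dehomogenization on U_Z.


f(x, y) = 3*x**2*y + 2*x**2 + 2*x*y + x + 2*y**3 + 2*y**2

On U_Z we set Z = 1. Each monomial c·X^i·Y^j·Z^k in F becomes c·x^i·y^j·1^k = c·x^i·y^j.
Substituting Z = 1: F(X, Y, 1) = 3*x**2*y + 2*x**2 + 2*x*y + x + 2*y**3 + 2*y**2.
Note: deg(f) ≤ deg(F) = 3; strict inequality happens when F is divisible by Z (lost terms).


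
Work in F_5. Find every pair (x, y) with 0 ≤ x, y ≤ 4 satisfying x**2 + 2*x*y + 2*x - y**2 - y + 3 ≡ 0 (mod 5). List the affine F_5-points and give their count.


Affine F_5-points: {(1, 3)}; count = 1.

For each of the 25 pairs (x, y) ∈ F_5², evaluate f(x, y) mod 5. Record the zeros.
  x = 0: [0↦3, 1↦1, 2↦2, 3↦1, 4↦3]  zeros at y ∈ ∅
  x = 1: [0↦1, 1↦1, 2↦4, 3↦0, 4↦4]  zeros at y ∈ {3}
  x = 2: [0↦1, 1↦3, 2↦3, 3↦1, 4↦2]  zeros at y ∈ ∅
  x = 3: [0↦3, 1↦2, 2↦4, 3↦4, 4↦2]  zeros at y ∈ ∅
  x = 4: [0↦2, 1↦3, 2↦2, 3↦4, 4↦4]  zeros at y ∈ ∅
Collecting zeros: affine points = {(1, 3)}.
Total count |C(F_5)_aff| = 1.


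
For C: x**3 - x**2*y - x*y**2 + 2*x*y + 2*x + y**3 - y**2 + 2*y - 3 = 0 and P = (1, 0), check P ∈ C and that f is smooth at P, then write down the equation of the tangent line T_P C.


Tangent line at P: 5*x + 3*y - 5 = 0.

Step 1: f(1, 0) = 0, so P lies on C.
Step 2: partial derivatives
  f_x(x, y) = 3*x**2 - 2*x*y - y**2 + 2*y + 2, f_y(x, y) = -x**2 - 2*x*y + 2*x + 3*y**2 - 2*y + 2.
  f_x(P) = 5, f_y(P) = 3 (gradient nonzero, so P is smooth).
Step 3: tangent line at P: 5·(x − 1) + 3·(y − 0) = 0.
Expanding: 5*x + 3*y - 5 = 0.


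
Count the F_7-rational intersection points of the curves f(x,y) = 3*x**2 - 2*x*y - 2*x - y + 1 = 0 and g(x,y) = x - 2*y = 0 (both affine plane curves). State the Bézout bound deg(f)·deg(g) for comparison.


Common zeros: {(5, 6)}; count = 1; Bézout bound = 2.

deg(f) = 2, deg(g) = 1, so Bézout bound = 2.
Scan x ∈ F_7. For each x, list the y ∈ F_7 with f(x, y) ≡ 0 and those with g(x, y) ≡ 0 (mod 7); the common zeros in that column are the intersection.
  x = 0: f ≡ 0 at y ∈ {1}; g ≡ 0 at y ∈ {0}; common: ∅.
  x = 1: f ≡ 0 at y ∈ {3}; g ≡ 0 at y ∈ {4}; common: ∅.
  x = 2: f ≡ 0 at y ∈ {6}; g ≡ 0 at y ∈ {1}; common: ∅.
  x = 3: f ≡ 0 at y ∈ ∅; g ≡ 0 at y ∈ {5}; common: ∅.
  x = 4: f ≡ 0 at y ∈ {3}; g ≡ 0 at y ∈ {2}; common: ∅.
  x = 5: f ≡ 0 at y ∈ {6}; g ≡ 0 at y ∈ {6}; common: {6}.
  x = 6: f ≡ 0 at y ∈ {1}; g ≡ 0 at y ∈ {3}; common: ∅.
Collecting: common zeros = {(5, 6)}, so the count is 1.
Comparison with the Bézout bound: 1 ≤ 2 = deg(f)·deg(g), as expected for curves with no common component (the affine F_7-count falls short of the bound because intersections may lie at infinity, over extension fields, or carry multiplicity).


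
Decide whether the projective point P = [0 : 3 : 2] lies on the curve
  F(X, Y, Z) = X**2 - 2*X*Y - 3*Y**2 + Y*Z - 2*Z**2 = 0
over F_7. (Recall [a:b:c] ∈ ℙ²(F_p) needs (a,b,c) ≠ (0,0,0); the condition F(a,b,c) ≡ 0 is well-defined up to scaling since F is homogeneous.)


F(0,3,2) ≡ 6 (mod 7); P is NOT on the curve.

Evaluate F(0, 3, 2) term-by-term (mod 7).
  X**2 ↦ 1·0·1·1 = 0
  -2*X*Y ↦ -2·0·3·1 = 0
  -3*Y**2 ↦ -3·1·9·1 = -27
  Y*Z ↦ 1·1·3·2 = 6
  -2*Z**2 ↦ -2·1·1·4 = -8
Sum: F(0, 3, 2) = (0) + (0) + (-27) + (6) + (-8) = -29.
Reducing mod 7: -29 ≡ 6 (mod 7).
Since F(a, b, c) ≡ 6 ≠ 0 (mod 7), P does NOT lie on the curve.


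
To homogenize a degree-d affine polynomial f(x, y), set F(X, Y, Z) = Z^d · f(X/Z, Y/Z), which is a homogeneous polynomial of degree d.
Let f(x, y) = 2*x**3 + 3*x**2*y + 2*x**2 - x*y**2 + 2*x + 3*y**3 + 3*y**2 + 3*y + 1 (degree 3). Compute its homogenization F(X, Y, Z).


F(X, Y, Z) = 2*X**3 + 3*X**2*Y + 2*X**2*Z - X*Y**2 + 2*X*Z**2 + 3*Y**3 + 3*Y**2*Z + 3*Y*Z**2 + Z**3

deg(f) = 3.
Substitute x = X/Z, y = Y/Z into f, then multiply by Z^3.
  monomial 2·x^3·y^0 ↦ 2·X^3·Y^0·Z^0.
  monomial 3·x^2·y^1 ↦ 3·X^2·Y^1·Z^0.
  monomial 2·x^2·y^0 ↦ 2·X^2·Y^0·Z^1.
  monomial -1·x^1·y^2 ↦ -1·X^1·Y^2·Z^0.
  monomial 2·x^1·y^0 ↦ 2·X^1·Y^0·Z^2.
  monomial 3·x^0·y^3 ↦ 3·X^0·Y^3·Z^0.
  monomial 3·x^0·y^2 ↦ 3·X^0·Y^2·Z^1.
  monomial 3·x^0·y^1 ↦ 3·X^0·Y^1·Z^2.
  monomial 1·x^0·y^0 ↦ 1·X^0·Y^0·Z^3.
Collecting: F(X, Y, Z) = 2*X**3 + 3*X**2*Y + 2*X**2*Z - X*Y**2 + 2*X*Z**2 + 3*Y**3 + 3*Y**2*Z + 3*Y*Z**2 + Z**3.


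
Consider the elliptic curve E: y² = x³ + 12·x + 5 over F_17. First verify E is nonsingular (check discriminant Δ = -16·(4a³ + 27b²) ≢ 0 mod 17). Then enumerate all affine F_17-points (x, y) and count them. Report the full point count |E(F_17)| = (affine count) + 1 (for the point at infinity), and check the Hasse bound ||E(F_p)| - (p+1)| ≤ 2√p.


Affine points = {(1, 1), (1, 16), (3, 0), (4, 7), (4, 10), (6, 2), (6, 15), (8, 1), (8, 16), (9, 3), (9, 14), (16, 3), (16, 14)}; affine count = 13; |E(F_17)| = 14.

Discriminant check: Δ ∝ 4a³ + 27b² = 4·12³ + 27·5² = 4·1728 + 27·25 ≡ 5 (mod 17). Nonzero ⇒ E is nonsingular.
For each x ∈ F_17, compute rhs = x³ + 12·x + 5 mod 17, then count y ∈ F_17 with y² ≡ rhs.
  x = 0: rhs = 5, matching y values: none (0 points).
  x = 1: rhs = 1, matching y values: 1, 16 (2 points).
  x = 2: rhs = 3, matching y values: none (0 points).
  x = 3: rhs = 0, matching y values: 0 (1 points).
  x = 4: rhs = 15, matching y values: 7, 10 (2 points).
  x = 5: rhs = 3, matching y values: none (0 points).
  x = 6: rhs = 4, matching y values: 2, 15 (2 points).
  x = 7: rhs = 7, matching y values: none (0 points).
  x = 8: rhs = 1, matching y values: 1, 16 (2 points).
  x = 9: rhs = 9, matching y values: 3, 14 (2 points).
  x = 10: rhs = 3, matching y values: none (0 points).
  x = 11: rhs = 6, matching y values: none (0 points).
  x = 12: rhs = 7, matching y values: none (0 points).
  x = 13: rhs = 12, matching y values: none (0 points).
  x = 14: rhs = 10, matching y values: none (0 points).
  x = 15: rhs = 7, matching y values: none (0 points).
  x = 16: rhs = 9, matching y values: 3, 14 (2 points).
Total affine count: 13.
Full point count |E(F_17)| = 13 + 1 = 14.
Hasse bound: |14 − (17+1)| = |-4| = 4 ≤ 2√17 ≈ 8.2462 ✓.


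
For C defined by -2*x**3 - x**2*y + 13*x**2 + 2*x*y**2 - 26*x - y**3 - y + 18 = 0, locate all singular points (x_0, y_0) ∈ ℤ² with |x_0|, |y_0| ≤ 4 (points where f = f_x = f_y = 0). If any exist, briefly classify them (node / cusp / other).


Singular points: {(2, 1)}; classification: cusp.

Compute partial derivatives:
  f_x = -6*x**2 - 2*x*y + 26*x + 2*y**2 - 26.
  f_y = -x**2 + 4*x*y - 3*y**2 - 1.
Scan x_0 ∈ {−4, ..., 4}. For each x_0, f_y(x_0, y) is a polynomial in y; find its integer roots y ∈ {−4, ..., 4}, then test f_x and f at those candidates.
  x = -4: f_y(-4, y) = -3*y**2 - 16*y - 17; no integer root y with |y| ≤ 4.
  x = -3: f_y(-3, y) = -3*y**2 - 12*y - 10; no integer root y with |y| ≤ 4.
  x = -2: f_y(-2, y) = -3*y**2 - 8*y - 5; vanishes at y ∈ {-1}. (-2, -1): f_x = -104 ≠ 0.
  x = -1: f_y(-1, y) = -3*y**2 - 4*y - 2; no integer root y with |y| ≤ 4.
  x = 0: f_y(0, y) = -3*y**2 - 1; no integer root y with |y| ≤ 4.
  x = 1: f_y(1, y) = -3*y**2 + 4*y - 2; no integer root y with |y| ≤ 4.
  x = 2: f_y(2, y) = -3*y**2 + 8*y - 5; vanishes at y ∈ {1}. (2, 1): f_x = 0, f = 0 — SINGULAR.
  x = 3: f_y(3, y) = -3*y**2 + 12*y - 10; no integer root y with |y| ≤ 4.
  x = 4: f_y(4, y) = -3*y**2 + 16*y - 17; no integer root y with |y| ≤ 4.
Only singular point on the grid: (2, 1).
Classify: substitute x = 2 + u, y = 1 + v and expand: f = -2*u**3 - u**2*v + 2*u*v**2 - v**3 + v**2.
No constant or linear terms (consistent with a singular point). Quadratic part: v**2. Cubic part: -2*u**3 - u**2*v + 2*u*v**2 - v**3.
The quadratic part v**2 is a perfect square, so there is a single (double) tangent line v = 0, i.e. y = 1. Restricting the cubic part to that line (v = 0) leaves -2*u**3 ≠ 0, so f is not divisible by v and the branch is v² ≈ 2*u**3 to lowest order — this is a cusp.
Classification: cusp.


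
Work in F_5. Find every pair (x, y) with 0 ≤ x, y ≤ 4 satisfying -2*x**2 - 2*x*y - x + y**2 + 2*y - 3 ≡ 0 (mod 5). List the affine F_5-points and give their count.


Affine F_5-points: {(0, 1), (0, 2), (1, 1), (1, 4), (2, 3), (2, 4)}; count = 6.

For each of the 25 pairs (x, y) ∈ F_5², evaluate f(x, y) mod 5. Record the zeros.
  x = 0: [0↦2, 1↦0, 2↦0, 3↦2, 4↦1]  zeros at y ∈ {1, 2}
  x = 1: [0↦4, 1↦0, 2↦3, 3↦3, 4↦0]  zeros at y ∈ {1, 4}
  x = 2: [0↦2, 1↦1, 2↦2, 3↦0, 4↦0]  zeros at y ∈ {3, 4}
  x = 3: [0↦1, 1↦3, 2↦2, 3↦3, 4↦1]  zeros at y ∈ ∅
  x = 4: [0↦1, 1↦1, 2↦3, 3↦2, 4↦3]  zeros at y ∈ ∅
Collecting zeros: affine points = {(0, 1), (0, 2), (1, 1), (1, 4), (2, 3), (2, 4)}.
Total count |C(F_5)_aff| = 6.


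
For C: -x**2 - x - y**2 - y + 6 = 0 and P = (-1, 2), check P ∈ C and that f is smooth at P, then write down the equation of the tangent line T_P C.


Tangent line at P: x - 5*y + 11 = 0.

Step 1: f(-1, 2) = 0, so P lies on C.
Step 2: partial derivatives
  f_x(x, y) = -2*x - 1, f_y(x, y) = -2*y - 1.
  f_x(P) = 1, f_y(P) = -5 (gradient nonzero, so P is smooth).
Step 3: tangent line at P: 1·(x − -1) + -5·(y − 2) = 0.
Expanding: x - 5*y + 11 = 0.


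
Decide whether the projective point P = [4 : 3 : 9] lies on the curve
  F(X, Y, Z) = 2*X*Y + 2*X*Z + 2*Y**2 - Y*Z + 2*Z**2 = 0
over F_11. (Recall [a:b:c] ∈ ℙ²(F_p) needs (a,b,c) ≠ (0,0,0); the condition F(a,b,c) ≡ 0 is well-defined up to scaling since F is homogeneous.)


F(4,3,9) ≡ 7 (mod 11); P is NOT on the curve.

Evaluate F(4, 3, 9) term-by-term (mod 11).
  2*X*Y ↦ 2·4·3·1 = 24
  2*X*Z ↦ 2·4·1·9 = 72
  2*Y**2 ↦ 2·1·9·1 = 18
  -Y*Z ↦ -1·1·3·9 = -27
  2*Z**2 ↦ 2·1·1·81 = 162
Sum: F(4, 3, 9) = (24) + (72) + (18) + (-27) + (162) = 249.
Reducing mod 11: 249 ≡ 7 (mod 11).
Since F(a, b, c) ≡ 7 ≠ 0 (mod 11), P does NOT lie on the curve.


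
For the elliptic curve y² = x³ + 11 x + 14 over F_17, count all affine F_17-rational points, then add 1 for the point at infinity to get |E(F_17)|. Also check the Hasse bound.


Affine points = {(1, 3), (1, 14), (7, 3), (7, 14), (8, 6), (8, 11), (9, 3), (9, 14), (10, 6), (10, 11), (11, 2), (11, 15), (12, 2), (12, 15), (13, 5), (13, 12), (15, 1), (15, 16), (16, 6), (16, 11)}; affine count = 20; |E(F_17)| = 21.

Discriminant check: Δ ∝ 4a³ + 27b² = 4·11³ + 27·14² = 4·1331 + 27·196 ≡ 8 (mod 17). Nonzero ⇒ E is nonsingular.
For each x ∈ F_17, compute rhs = x³ + 11·x + 14 mod 17, then count y ∈ F_17 with y² ≡ rhs.
  x = 0: rhs = 14, matching y values: none (0 points).
  x = 1: rhs = 9, matching y values: 3, 14 (2 points).
  x = 2: rhs = 10, matching y values: none (0 points).
  x = 3: rhs = 6, matching y values: none (0 points).
  x = 4: rhs = 3, matching y values: none (0 points).
  x = 5: rhs = 7, matching y values: none (0 points).
  x = 6: rhs = 7, matching y values: none (0 points).
  x = 7: rhs = 9, matching y values: 3, 14 (2 points).
  x = 8: rhs = 2, matching y values: 6, 11 (2 points).
  x = 9: rhs = 9, matching y values: 3, 14 (2 points).
  x = 10: rhs = 2, matching y values: 6, 11 (2 points).
  x = 11: rhs = 4, matching y values: 2, 15 (2 points).
  x = 12: rhs = 4, matching y values: 2, 15 (2 points).
  x = 13: rhs = 8, matching y values: 5, 12 (2 points).
  x = 14: rhs = 5, matching y values: none (0 points).
  x = 15: rhs = 1, matching y values: 1, 16 (2 points).
  x = 16: rhs = 2, matching y values: 6, 11 (2 points).
Total affine count: 20.
Full point count |E(F_17)| = 20 + 1 = 21.
Hasse bound: |21 − (17+1)| = |3| = 3 ≤ 2√17 ≈ 8.2462 ✓.


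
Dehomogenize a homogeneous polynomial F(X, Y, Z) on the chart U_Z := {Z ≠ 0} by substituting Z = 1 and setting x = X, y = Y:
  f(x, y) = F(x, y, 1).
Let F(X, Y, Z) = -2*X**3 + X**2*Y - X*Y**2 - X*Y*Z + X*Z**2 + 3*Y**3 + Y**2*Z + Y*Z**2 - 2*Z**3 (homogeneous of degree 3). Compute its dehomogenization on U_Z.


f(x, y) = -2*x**3 + x**2*y - x*y**2 - x*y + x + 3*y**3 + y**2 + y - 2

On U_Z we set Z = 1. Each monomial c·X^i·Y^j·Z^k in F becomes c·x^i·y^j·1^k = c·x^i·y^j.
Substituting Z = 1: F(X, Y, 1) = -2*x**3 + x**2*y - x*y**2 - x*y + x + 3*y**3 + y**2 + y - 2.
Note: deg(f) ≤ deg(F) = 3; strict inequality happens when F is divisible by Z (lost terms).


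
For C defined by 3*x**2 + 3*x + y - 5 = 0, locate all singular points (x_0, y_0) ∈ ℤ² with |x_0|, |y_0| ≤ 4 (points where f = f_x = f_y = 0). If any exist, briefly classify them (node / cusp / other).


No singular points in the scanned grid; C is smooth there.

Compute partial derivatives:
  f_x = 6*x + 3.
  f_y = 1.
f_y = 1 is a nonzero constant, so f_y never vanishes: no point (x, y) can satisfy f = f_x = f_y = 0. In particular no (x, y) ∈ {−4, ..., 4}² is singular; the curve is smooth.


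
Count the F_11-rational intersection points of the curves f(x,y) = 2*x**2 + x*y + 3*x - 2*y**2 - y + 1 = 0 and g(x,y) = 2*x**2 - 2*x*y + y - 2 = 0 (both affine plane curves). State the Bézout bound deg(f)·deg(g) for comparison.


Common zeros: {(10, 0)}; count = 1; Bézout bound = 4.

deg(f) = 2, deg(g) = 2, so Bézout bound = 4.
Scan x ∈ F_11. For each x, list the y ∈ F_11 with f(x, y) ≡ 0 and those with g(x, y) ≡ 0 (mod 11); the common zeros in that column are the intersection.
  x = 0: f ≡ 0 at y ∈ {6, 10}; g ≡ 0 at y ∈ {2}; common: ∅.
  x = 1: f ≡ 0 at y ∈ {5, 6}; g ≡ 0 at y ∈ {0}; common: ∅.
  x = 2: f ≡ 0 at y ∈ {3}; g ≡ 0 at y ∈ {2}; common: ∅.
  x = 3: f ≡ 0 at y ∈ ∅; g ≡ 0 at y ∈ {1}; common: ∅.
  x = 4: f ≡ 0 at y ∈ ∅; g ≡ 0 at y ∈ {9}; common: ∅.
  x = 5: f ≡ 0 at y ∈ {0, 2}; g ≡ 0 at y ∈ {9}; common: ∅.
  x = 6: f ≡ 0 at y ∈ {3, 5}; g ≡ 0 at y ∈ ∅; common: ∅.
  x = 7: f ≡ 0 at y ∈ ∅; g ≡ 0 at y ∈ {4}; common: ∅.
  x = 8: f ≡ 0 at y ∈ ∅; g ≡ 0 at y ∈ {4}; common: ∅.
  x = 9: f ≡ 0 at y ∈ {2}; g ≡ 0 at y ∈ {1}; common: ∅.
  x = 10: f ≡ 0 at y ∈ {0, 10}; g ≡ 0 at y ∈ {0}; common: {0}.
Collecting: common zeros = {(10, 0)}, so the count is 1.
Comparison with the Bézout bound: 1 ≤ 4 = deg(f)·deg(g), as expected for curves with no common component (the affine F_11-count falls short of the bound because intersections may lie at infinity, over extension fields, or carry multiplicity).


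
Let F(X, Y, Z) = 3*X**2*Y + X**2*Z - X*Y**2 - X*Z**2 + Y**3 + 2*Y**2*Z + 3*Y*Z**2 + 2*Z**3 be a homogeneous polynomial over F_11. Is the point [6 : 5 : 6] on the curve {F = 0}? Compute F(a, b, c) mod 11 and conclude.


F(6,5,6) ≡ 5 (mod 11); P is NOT on the curve.

Evaluate F(6, 5, 6) term-by-term (mod 11).
  3*X**2*Y ↦ 3·36·5·1 = 540
  X**2*Z ↦ 1·36·1·6 = 216
  -X*Y**2 ↦ -1·6·25·1 = -150
  -X*Z**2 ↦ -1·6·1·36 = -216
  Y**3 ↦ 1·1·125·1 = 125
  2*Y**2*Z ↦ 2·1·25·6 = 300
  3*Y*Z**2 ↦ 3·1·5·36 = 540
  2*Z**3 ↦ 2·1·1·216 = 432
Sum: F(6, 5, 6) = (540) + (216) + (-150) + (-216) + (125) + (300) + (540) + (432) = 1787.
Reducing mod 11: 1787 ≡ 5 (mod 11).
Since F(a, b, c) ≡ 5 ≠ 0 (mod 11), P does NOT lie on the curve.


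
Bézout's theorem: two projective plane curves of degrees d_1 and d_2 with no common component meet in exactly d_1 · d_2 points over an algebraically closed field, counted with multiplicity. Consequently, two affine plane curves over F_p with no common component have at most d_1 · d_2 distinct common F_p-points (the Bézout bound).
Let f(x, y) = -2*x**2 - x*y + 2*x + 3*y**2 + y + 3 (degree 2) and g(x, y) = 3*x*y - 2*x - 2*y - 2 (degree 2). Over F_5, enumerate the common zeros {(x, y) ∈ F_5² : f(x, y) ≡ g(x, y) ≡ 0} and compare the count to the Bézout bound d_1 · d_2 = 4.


Common zeros: {(0, 4), (4, 2), (4, 4)}; count = 3; Bézout bound = 4.

deg(f) = 2, deg(g) = 2, so Bézout bound = 4.
Scan x ∈ F_5. For each x, list the y ∈ F_5 with f(x, y) ≡ 0 and those with g(x, y) ≡ 0 (mod 5); the common zeros in that column are the intersection.
  x = 0: f ≡ 0 at y ∈ {4}; g ≡ 0 at y ∈ {4}; common: {4}.
  x = 1: f ≡ 0 at y ∈ {2, 3}; g ≡ 0 at y ∈ {4}; common: ∅.
  x = 2: f ≡ 0 at y ∈ ∅; g ≡ 0 at y ∈ {4}; common: ∅.
  x = 3: f ≡ 0 at y ∈ ∅; g ≡ 0 at y ∈ {4}; common: ∅.
  x = 4: f ≡ 0 at y ∈ {2, 4}; g ≡ 0 at y ∈ {0, 1, 2, 3, 4}; common: {2, 4}.
Collecting: common zeros = {(0, 4), (4, 2), (4, 4)}, so the count is 3.
Comparison with the Bézout bound: 3 ≤ 4 = deg(f)·deg(g), as expected for curves with no common component (the affine F_5-count falls short of the bound because intersections may lie at infinity, over extension fields, or carry multiplicity).
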